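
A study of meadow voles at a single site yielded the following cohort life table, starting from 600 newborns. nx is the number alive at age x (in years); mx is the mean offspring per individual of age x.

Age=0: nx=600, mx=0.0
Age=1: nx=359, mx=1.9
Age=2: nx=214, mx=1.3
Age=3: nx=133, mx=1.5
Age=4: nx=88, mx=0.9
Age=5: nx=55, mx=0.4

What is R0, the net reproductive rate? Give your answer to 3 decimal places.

lx = nx/n0 = nx/600: 1, 0.59833…, 0.35667…, 0.22167…, 0.14667…, 0.09167…
lx·mx by age: 0, 1.136833…, 0.463667…, 0.3325…, 0.132…, 0.036667…
R0 = Σ lx·mx = 2.101667… → 2.102

2.102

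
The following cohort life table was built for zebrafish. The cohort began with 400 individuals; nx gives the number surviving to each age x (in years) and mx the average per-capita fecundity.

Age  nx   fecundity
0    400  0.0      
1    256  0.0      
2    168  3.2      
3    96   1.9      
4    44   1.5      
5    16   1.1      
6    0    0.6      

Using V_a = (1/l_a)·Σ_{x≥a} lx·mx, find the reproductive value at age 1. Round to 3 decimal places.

3.139

lx = nx/n0 = nx/400: 1, 0.64, 0.42, 0.24, 0.11, 0.04, 0
lx·mx for x ≥ 1: 0, 1.344, 0.456, 0.165, 0.044, 0 → sum = 2.009
V_1 = 2.009 / l_1 = 2.009 / 0.64 = 3.139063… → 3.139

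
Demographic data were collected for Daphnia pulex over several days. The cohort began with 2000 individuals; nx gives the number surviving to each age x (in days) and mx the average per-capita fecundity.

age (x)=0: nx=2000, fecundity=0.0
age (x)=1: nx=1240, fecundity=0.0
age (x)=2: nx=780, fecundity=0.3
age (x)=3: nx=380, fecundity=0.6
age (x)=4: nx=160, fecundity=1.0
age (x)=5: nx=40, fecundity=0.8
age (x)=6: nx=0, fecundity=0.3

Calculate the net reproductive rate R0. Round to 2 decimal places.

lx = nx/n0 = nx/2000: 1, 0.62, 0.39, 0.19, 0.08, 0.02, 0
lx·mx by age: 0, 0, 0.117, 0.114, 0.08, 0.016, 0
R0 = Σ lx·mx = 0.327 → 0.33

0.33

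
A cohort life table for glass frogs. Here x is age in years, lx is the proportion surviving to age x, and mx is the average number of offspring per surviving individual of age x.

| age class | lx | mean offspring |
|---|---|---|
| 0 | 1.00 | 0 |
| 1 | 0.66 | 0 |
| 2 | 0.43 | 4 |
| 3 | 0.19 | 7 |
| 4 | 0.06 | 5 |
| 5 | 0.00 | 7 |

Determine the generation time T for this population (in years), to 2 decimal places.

lx·mx: 0, 0, 1.72, 1.33, 0.3, 0 → R0 = 3.35
x·lx·mx: 0, 0, 3.44, 3.99, 1.2, 0 → Σ = 8.63
T = 8.63 / 3.35 = 2.576119… → 2.58

2.58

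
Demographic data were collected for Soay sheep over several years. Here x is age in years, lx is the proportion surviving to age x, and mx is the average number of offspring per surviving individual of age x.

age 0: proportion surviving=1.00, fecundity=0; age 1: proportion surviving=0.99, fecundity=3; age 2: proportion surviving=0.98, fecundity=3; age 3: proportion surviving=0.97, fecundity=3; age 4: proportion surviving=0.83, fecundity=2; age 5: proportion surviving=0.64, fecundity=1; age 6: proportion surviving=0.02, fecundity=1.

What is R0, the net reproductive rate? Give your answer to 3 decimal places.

lx·mx by age: 0, 2.97, 2.94, 2.91, 1.66, 0.64, 0.02
R0 = Σ lx·mx = 11.14 → 11.140

11.140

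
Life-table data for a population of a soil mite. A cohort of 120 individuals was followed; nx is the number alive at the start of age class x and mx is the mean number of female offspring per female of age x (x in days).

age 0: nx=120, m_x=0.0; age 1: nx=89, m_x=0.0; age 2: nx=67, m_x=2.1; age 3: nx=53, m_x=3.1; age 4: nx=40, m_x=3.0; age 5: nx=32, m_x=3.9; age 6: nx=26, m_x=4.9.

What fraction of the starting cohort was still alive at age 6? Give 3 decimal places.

0.217

l_6 = n_6/n_0 = 26/120 = 0.216667… → 0.217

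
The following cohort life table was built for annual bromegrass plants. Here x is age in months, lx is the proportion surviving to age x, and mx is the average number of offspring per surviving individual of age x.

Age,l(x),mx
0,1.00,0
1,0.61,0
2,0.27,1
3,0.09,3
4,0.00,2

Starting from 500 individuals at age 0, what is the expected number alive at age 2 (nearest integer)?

Expected survivors = N0 · l_2 = 500 × 0.27 = 135 → 135

135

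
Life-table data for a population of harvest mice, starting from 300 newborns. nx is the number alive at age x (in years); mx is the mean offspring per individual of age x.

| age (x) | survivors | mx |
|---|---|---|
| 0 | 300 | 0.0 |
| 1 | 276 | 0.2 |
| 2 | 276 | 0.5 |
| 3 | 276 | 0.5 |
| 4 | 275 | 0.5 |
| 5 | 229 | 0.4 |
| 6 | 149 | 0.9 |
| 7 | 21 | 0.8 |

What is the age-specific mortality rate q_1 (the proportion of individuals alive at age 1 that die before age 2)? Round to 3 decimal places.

lx = nx/n0 = nx/300: 1, 0.92, 0.92, 0.92, 0.91667…, 0.76333…, 0.49667…, 0.07
q_1 = (l_1 − l_2) / l_1 = (0.92 − 0.92) / 0.92
     = 0 / 0.92 = 0 → 0.000

0.000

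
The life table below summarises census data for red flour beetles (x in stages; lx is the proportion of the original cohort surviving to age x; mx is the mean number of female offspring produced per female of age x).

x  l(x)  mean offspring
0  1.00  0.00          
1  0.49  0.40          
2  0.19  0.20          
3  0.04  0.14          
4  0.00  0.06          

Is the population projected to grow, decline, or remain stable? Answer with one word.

declining

R0 = Σ lx·mx = 0 + 0.196 + 0.038 + 0.0056 + 0 = 0.2396
R0 < 1, so the population is declining.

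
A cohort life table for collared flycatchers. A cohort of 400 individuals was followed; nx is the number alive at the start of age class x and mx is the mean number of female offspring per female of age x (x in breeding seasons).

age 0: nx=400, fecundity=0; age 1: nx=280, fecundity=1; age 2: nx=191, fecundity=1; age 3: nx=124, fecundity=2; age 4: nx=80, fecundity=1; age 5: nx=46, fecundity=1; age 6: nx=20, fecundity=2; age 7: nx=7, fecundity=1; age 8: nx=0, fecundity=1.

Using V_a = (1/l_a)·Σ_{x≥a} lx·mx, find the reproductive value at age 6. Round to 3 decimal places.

2.350

lx = nx/n0 = nx/400: 1, 0.7, 0.4775, 0.31, 0.2, 0.115, 0.05, 0.0175, 0
lx·mx for x ≥ 6: 0.1, 0.0175, 0 → sum = 0.1175
V_6 = 0.1175 / l_6 = 0.1175 / 0.05 = 2.35 → 2.350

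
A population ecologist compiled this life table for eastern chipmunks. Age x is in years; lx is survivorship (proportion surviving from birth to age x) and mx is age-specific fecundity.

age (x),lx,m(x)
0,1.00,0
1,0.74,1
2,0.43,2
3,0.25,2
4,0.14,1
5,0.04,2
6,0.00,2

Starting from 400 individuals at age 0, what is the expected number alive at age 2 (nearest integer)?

Expected survivors = N0 · l_2 = 400 × 0.43 = 172 → 172

172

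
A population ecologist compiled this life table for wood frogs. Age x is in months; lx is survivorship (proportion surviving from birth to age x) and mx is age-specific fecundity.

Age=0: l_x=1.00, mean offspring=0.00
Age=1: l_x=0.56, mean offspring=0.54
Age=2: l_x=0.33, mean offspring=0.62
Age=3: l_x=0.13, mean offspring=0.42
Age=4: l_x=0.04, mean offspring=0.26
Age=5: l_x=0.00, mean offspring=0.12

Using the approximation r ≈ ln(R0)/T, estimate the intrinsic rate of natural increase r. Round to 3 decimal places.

-0.348

R0 = Σ lx·mx = 0 + 0.3024 + 0.2046 + 0.0546 + 0.0104 + 0 = 0.572
Σ x·lx·mx = 0.917; T = 0.917/0.572 = 1.60315…
r ≈ ln(R0)/T = ln(0.572)/1.60315… = -0.34845… → -0.348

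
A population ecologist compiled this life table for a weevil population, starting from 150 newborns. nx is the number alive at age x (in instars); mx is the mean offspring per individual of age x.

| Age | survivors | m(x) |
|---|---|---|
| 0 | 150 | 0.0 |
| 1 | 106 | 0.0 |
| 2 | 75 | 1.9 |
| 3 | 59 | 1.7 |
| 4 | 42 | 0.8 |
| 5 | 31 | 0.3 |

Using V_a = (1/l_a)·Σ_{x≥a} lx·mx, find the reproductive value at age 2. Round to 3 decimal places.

lx = nx/n0 = nx/150: 1, 0.70667…, 0.5, 0.39333…, 0.28, 0.20667…
lx·mx for x ≥ 2: 0.95, 0.668667…, 0.224, 0.062… → sum = 1.904667…
V_2 = 1.904667… / l_2 = 1.904667… / 0.5 = 3.809333… → 3.809

3.809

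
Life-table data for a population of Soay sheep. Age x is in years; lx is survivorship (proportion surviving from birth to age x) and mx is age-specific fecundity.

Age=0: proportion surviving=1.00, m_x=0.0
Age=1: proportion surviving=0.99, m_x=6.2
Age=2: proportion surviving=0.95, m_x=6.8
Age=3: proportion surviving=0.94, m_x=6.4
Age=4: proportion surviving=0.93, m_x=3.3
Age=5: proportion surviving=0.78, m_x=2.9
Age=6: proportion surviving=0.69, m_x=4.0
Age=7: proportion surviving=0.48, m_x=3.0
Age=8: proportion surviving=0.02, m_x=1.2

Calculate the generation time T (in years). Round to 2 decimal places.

lx·mx: 0, 6.138, 6.46, 6.016, 3.069, 2.262, 2.76, 1.44, 0.024 → R0 = 28.169
x·lx·mx: 0, 6.138, 12.92, 18.048, 12.276, 11.31, 16.56, 10.08, 0.192 → Σ = 87.524
T = 87.524 / 28.169 = 3.107104… → 3.11

3.11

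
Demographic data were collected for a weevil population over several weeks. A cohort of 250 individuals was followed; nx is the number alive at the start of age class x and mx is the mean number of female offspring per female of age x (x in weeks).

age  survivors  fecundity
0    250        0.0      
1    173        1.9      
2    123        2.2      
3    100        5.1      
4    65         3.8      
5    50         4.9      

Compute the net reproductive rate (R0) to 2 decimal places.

6.41

lx = nx/n0 = nx/250: 1, 0.692, 0.492, 0.4, 0.26, 0.2
lx·mx by age: 0, 1.3148, 1.0824, 2.04, 0.988, 0.98
R0 = Σ lx·mx = 6.4052 → 6.41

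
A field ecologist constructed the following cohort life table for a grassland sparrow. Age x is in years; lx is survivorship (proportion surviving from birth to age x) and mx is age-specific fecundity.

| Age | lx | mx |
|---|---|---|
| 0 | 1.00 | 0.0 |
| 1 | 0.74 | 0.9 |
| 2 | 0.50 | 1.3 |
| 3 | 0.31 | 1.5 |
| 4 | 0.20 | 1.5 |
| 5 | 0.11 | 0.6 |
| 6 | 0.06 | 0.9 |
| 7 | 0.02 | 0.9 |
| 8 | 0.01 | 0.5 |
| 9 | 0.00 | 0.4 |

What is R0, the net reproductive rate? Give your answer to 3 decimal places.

lx·mx by age: 0, 0.666, 0.65, 0.465, 0.3, 0.066, 0.054, 0.018, 0.005, 0
R0 = Σ lx·mx = 2.224 → 2.224

2.224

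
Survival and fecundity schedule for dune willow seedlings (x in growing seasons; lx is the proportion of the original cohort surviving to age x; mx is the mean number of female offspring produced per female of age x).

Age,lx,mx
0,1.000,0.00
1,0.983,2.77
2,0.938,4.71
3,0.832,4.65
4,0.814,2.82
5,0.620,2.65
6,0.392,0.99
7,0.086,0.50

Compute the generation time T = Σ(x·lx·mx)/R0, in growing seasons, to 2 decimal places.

lx·mx: 0, 2.72291, 4.41798, 3.8688, 2.29548, 1.643, 0.38808, 0.043 → R0 = 15.37925
x·lx·mx: 0, 2.72291, 8.83596, 11.6064, 9.18192, 8.215, 2.32848, 0.301 → Σ = 43.19167
T = 43.19167 / 15.37925 = 2.808438… → 2.81

2.81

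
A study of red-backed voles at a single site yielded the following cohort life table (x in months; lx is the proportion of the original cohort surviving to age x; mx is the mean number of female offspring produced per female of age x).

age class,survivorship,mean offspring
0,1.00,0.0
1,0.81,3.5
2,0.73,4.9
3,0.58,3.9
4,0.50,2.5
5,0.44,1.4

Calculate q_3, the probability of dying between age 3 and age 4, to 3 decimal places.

q_3 = (l_3 − l_4) / l_3 = (0.58 − 0.5) / 0.58
     = 0.08 / 0.58 = 0.137931… → 0.138

0.138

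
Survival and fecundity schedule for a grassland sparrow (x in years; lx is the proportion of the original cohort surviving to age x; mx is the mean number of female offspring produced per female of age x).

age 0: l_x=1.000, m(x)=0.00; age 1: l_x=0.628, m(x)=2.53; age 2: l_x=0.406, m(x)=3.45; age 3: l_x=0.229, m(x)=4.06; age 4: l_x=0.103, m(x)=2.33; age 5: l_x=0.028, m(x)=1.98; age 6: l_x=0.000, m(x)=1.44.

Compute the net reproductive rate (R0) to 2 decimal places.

lx·mx by age: 0, 1.58884, 1.4007, 0.92974, 0.23999, 0.05544, 0
R0 = Σ lx·mx = 4.21471 → 4.21

4.21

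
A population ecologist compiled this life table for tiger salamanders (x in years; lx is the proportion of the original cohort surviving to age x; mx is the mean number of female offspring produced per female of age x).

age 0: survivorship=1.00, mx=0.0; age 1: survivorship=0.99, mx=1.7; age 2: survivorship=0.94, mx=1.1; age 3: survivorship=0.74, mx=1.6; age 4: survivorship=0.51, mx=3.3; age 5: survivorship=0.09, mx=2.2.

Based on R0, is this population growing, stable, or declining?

growing

R0 = Σ lx·mx = 0 + 1.683 + 1.034 + 1.184 + 1.683 + 0.198 = 5.782
R0 > 1, so the population is growing.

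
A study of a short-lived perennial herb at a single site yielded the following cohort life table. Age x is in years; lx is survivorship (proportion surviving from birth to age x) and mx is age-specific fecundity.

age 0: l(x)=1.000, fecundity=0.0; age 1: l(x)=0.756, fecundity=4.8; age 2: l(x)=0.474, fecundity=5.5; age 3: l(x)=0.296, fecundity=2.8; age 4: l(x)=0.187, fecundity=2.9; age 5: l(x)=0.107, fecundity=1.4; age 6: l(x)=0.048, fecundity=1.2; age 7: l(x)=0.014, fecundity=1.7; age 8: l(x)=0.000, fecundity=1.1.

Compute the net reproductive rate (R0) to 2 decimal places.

lx·mx by age: 0, 3.6288, 2.607, 0.8288, 0.5423, 0.1498, 0.0576, 0.0238, 0
R0 = Σ lx·mx = 7.8381 → 7.84

7.84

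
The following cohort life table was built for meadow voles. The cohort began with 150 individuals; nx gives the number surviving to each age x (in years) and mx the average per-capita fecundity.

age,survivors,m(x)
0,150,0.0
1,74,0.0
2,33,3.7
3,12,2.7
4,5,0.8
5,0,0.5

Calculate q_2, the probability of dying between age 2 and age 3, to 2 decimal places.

lx = nx/n0 = nx/150: 1, 0.49333…, 0.22, 0.08, 0.03333…, 0
q_2 = (l_2 − l_3) / l_2 = (0.22 − 0.08) / 0.22
     = 0.14 / 0.22 = 0.636364… → 0.64

0.64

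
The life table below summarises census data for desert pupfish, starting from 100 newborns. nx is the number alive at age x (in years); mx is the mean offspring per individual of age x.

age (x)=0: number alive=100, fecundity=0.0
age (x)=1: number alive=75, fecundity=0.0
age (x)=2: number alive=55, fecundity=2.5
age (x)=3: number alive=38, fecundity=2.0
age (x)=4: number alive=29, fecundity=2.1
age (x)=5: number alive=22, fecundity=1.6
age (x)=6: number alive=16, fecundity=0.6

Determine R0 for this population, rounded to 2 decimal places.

lx = nx/n0 = nx/100: 1, 0.75, 0.55, 0.38, 0.29, 0.22, 0.16
lx·mx by age: 0, 0, 1.375, 0.76, 0.609, 0.352, 0.096
R0 = Σ lx·mx = 3.192 → 3.19

3.19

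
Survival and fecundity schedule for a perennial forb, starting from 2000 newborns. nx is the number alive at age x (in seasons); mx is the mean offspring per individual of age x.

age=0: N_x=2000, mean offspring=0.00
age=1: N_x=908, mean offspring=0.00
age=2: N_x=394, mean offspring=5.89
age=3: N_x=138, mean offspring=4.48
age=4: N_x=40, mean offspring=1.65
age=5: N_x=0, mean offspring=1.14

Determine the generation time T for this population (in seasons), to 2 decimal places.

lx = nx/n0 = nx/2000: 1, 0.454, 0.197, 0.069, 0.02, 0
lx·mx: 0, 0, 1.16033, 0.30912, 0.033, 0 → R0 = 1.50245
x·lx·mx: 0, 0, 2.32066, 0.92736, 0.132, 0 → Σ = 3.38002
T = 3.38002 / 1.50245 = 2.249672… → 2.25

2.25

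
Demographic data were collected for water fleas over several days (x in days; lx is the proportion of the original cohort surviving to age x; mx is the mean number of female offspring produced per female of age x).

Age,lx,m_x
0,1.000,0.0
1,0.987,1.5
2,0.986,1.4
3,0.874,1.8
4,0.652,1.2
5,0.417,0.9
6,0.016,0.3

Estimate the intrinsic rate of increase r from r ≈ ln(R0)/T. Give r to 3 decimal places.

0.689

R0 = Σ lx·mx = 0 + 1.4805 + 1.3804 + 1.5732 + 0.7824 + 0.3753 + 0.0048 = 5.5966
Σ x·lx·mx = 13.9958; T = 13.9958/5.5966 = 2.50077…
r ≈ ln(R0)/T = ln(5.5966)/2.50077… = 0.68865… → 0.689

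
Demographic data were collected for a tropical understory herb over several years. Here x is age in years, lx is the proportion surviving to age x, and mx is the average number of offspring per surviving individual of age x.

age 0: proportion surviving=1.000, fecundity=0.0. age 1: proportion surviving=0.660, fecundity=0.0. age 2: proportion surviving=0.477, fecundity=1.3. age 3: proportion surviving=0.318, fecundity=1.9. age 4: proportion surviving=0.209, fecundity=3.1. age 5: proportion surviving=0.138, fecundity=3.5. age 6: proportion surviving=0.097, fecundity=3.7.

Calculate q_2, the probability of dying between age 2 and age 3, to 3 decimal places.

q_2 = (l_2 − l_3) / l_2 = (0.477 − 0.318) / 0.477
     = 0.159 / 0.477 = 0.333333… → 0.333

0.333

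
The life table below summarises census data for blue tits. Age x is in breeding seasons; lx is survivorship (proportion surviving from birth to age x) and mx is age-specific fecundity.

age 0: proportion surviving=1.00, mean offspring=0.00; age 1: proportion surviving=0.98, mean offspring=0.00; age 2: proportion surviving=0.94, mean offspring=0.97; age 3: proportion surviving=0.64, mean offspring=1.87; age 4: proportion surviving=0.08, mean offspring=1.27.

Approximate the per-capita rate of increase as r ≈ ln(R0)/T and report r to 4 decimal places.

0.3012

R0 = Σ lx·mx = 0 + 0 + 0.9118 + 1.1968 + 0.1016 = 2.2102
Σ x·lx·mx = 5.8204; T = 5.8204/2.2102 = 2.63343…
r ≈ ln(R0)/T = ln(2.2102)/2.63343… = 0.30116… → 0.3012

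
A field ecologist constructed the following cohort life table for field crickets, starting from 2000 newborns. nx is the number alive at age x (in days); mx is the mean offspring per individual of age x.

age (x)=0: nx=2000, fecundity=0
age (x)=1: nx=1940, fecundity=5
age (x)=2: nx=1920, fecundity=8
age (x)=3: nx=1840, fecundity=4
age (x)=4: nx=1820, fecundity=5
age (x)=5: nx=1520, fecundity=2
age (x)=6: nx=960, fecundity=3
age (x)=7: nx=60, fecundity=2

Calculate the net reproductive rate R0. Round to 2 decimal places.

lx = nx/n0 = nx/2000: 1, 0.97, 0.96, 0.92, 0.91, 0.76, 0.48, 0.03
lx·mx by age: 0, 4.85, 7.68, 3.68, 4.55, 1.52, 1.44, 0.06
R0 = Σ lx·mx = 23.78 → 23.78

23.78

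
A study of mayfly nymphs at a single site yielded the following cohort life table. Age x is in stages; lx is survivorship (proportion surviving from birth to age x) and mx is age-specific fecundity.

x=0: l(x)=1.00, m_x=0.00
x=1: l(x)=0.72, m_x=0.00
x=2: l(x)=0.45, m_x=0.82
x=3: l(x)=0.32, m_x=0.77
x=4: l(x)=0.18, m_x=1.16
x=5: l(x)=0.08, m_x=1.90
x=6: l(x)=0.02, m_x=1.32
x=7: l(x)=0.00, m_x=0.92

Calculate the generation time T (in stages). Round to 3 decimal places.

lx·mx: 0, 0, 0.369, 0.2464, 0.2088, 0.152, 0.0264, 0 → R0 = 1.0026
x·lx·mx: 0, 0, 0.738, 0.7392, 0.8352, 0.76, 0.1584, 0 → Σ = 3.2308
T = 3.2308 / 1.0026 = 3.222422… → 3.222

3.222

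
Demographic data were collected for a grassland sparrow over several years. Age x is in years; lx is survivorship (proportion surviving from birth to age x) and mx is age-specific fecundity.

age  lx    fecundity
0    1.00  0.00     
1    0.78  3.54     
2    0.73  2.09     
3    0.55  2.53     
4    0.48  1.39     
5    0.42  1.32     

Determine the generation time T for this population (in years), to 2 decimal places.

lx·mx: 0, 2.7612, 1.5257, 1.3915, 0.6672, 0.5544 → R0 = 6.9
x·lx·mx: 0, 2.7612, 3.0514, 4.1745, 2.6688, 2.772 → Σ = 15.4279
T = 15.4279 / 6.9 = 2.235928… → 2.24

2.24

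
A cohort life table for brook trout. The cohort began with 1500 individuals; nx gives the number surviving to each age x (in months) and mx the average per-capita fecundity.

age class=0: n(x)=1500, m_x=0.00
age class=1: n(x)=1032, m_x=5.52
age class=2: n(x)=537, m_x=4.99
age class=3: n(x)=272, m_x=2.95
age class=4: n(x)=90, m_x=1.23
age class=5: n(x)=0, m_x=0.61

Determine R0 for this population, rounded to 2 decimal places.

6.19

lx = nx/n0 = nx/1500: 1, 0.688, 0.358, 0.18133…, 0.06, 0
lx·mx by age: 0, 3.79776, 1.78642, 0.534933…, 0.0738, 0
R0 = Σ lx·mx = 6.192913… → 6.19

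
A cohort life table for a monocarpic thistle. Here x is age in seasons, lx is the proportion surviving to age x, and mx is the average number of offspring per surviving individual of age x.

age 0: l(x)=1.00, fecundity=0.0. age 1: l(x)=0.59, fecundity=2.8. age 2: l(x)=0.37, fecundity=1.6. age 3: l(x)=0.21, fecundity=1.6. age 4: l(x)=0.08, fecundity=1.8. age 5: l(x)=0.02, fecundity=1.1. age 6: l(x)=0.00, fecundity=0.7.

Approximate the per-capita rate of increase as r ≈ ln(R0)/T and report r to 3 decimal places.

R0 = Σ lx·mx = 0 + 1.652 + 0.592 + 0.336 + 0.144 + 0.022 + 0 = 2.746
Σ x·lx·mx = 4.53; T = 4.53/2.746 = 1.64967…
r ≈ ln(R0)/T = ln(2.746)/1.64967… = 0.61233… → 0.612

0.612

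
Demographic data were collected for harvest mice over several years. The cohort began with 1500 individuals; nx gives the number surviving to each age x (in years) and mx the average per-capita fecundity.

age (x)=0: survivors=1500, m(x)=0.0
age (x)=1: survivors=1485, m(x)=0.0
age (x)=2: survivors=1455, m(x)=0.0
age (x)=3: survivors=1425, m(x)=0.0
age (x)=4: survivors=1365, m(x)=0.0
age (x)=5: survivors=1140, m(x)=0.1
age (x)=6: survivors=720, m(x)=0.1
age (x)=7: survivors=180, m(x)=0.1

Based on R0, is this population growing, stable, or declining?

declining

lx = nx/n0 = nx/1500: 1, 0.99, 0.97, 0.95, 0.91, 0.76, 0.48, 0.12
R0 = Σ lx·mx = 0 + 0 + 0 + 0 + 0 + 0.076 + 0.048 + 0.012 = 0.136
R0 < 1, so the population is declining.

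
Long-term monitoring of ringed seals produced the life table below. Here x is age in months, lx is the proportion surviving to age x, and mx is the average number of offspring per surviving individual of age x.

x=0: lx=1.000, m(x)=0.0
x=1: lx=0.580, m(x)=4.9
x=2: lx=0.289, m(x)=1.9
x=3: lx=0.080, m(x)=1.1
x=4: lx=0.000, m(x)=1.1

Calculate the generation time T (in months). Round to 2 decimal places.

1.21

lx·mx: 0, 2.842, 0.5491, 0.088, 0 → R0 = 3.4791
x·lx·mx: 0, 2.842, 1.0982, 0.264, 0 → Σ = 4.2042
T = 4.2042 / 3.4791 = 1.208416… → 1.21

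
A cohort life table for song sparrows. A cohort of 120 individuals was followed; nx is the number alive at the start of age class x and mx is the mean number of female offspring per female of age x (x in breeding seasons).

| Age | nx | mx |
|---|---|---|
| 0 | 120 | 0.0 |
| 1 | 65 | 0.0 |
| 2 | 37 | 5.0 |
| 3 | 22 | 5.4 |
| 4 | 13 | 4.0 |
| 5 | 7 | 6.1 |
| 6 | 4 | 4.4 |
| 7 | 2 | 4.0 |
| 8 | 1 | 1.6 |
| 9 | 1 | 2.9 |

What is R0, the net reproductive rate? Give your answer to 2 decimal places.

3.57

lx = nx/n0 = nx/120: 1, 0.54167…, 0.30833…, 0.18333…, 0.10833…, 0.05833…, 0.03333…, 0.01667…, 0.00833…, 0.00833…
lx·mx by age: 0, 0, 1.541667…, 0.99…, 0.433333…, 0.355833…, 0.146667…, 0.066667…, 0.013333…, 0.024167…
R0 = Σ lx·mx = 3.571667… → 3.57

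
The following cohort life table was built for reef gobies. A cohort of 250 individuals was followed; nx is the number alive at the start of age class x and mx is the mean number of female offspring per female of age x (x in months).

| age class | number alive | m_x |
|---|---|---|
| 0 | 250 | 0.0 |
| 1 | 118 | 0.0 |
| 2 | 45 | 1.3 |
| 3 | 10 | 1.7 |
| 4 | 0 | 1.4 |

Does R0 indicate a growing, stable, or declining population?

lx = nx/n0 = nx/250: 1, 0.472, 0.18, 0.04, 0
R0 = Σ lx·mx = 0 + 0 + 0.234 + 0.068 + 0 = 0.302
R0 < 1, so the population is declining.

declining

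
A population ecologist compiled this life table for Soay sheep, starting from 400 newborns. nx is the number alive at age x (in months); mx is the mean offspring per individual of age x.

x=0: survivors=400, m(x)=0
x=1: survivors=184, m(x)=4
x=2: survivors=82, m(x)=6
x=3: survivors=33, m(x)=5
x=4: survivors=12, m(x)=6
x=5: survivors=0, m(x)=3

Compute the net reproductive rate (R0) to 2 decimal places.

lx = nx/n0 = nx/400: 1, 0.46, 0.205, 0.0825, 0.03, 0
lx·mx by age: 0, 1.84, 1.23, 0.4125, 0.18, 0
R0 = Σ lx·mx = 3.6625 → 3.66

3.66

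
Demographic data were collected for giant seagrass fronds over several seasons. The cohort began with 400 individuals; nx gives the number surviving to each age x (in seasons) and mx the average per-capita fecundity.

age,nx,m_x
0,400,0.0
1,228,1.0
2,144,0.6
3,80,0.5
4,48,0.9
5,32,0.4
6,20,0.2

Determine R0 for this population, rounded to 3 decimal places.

lx = nx/n0 = nx/400: 1, 0.57, 0.36, 0.2, 0.12, 0.08, 0.05
lx·mx by age: 0, 0.57, 0.216, 0.1, 0.108, 0.032, 0.01
R0 = Σ lx·mx = 1.036 → 1.036

1.036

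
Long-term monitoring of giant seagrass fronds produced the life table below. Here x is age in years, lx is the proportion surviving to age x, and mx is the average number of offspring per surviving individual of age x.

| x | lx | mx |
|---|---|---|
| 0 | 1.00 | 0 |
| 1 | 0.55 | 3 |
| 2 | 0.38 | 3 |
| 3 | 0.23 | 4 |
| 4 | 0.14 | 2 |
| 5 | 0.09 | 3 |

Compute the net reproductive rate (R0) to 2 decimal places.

4.26

lx·mx by age: 0, 1.65, 1.14, 0.92, 0.28, 0.27
R0 = Σ lx·mx = 4.26 → 4.26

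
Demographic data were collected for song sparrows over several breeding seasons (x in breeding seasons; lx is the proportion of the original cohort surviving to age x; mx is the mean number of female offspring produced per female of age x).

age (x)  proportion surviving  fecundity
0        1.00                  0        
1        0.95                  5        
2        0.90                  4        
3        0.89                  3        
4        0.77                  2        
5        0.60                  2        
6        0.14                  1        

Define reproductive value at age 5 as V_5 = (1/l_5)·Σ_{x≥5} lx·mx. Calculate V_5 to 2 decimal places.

2.23

lx·mx for x ≥ 5: 1.2, 0.14 → sum = 1.34
V_5 = 1.34 / l_5 = 1.34 / 0.6 = 2.233333… → 2.23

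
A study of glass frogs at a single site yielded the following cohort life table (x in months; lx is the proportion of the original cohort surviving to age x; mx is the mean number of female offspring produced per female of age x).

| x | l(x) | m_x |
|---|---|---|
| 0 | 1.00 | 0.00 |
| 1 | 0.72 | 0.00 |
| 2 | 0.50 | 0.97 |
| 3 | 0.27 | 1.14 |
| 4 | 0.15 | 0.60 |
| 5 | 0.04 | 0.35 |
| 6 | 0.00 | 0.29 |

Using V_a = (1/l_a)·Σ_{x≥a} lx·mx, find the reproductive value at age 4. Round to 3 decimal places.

0.693

lx·mx for x ≥ 4: 0.09, 0.014, 0 → sum = 0.104
V_4 = 0.104 / l_4 = 0.104 / 0.15 = 0.693333… → 0.693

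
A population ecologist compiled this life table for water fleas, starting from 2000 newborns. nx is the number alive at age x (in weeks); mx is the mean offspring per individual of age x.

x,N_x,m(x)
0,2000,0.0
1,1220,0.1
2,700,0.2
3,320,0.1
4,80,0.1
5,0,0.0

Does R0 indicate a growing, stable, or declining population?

declining

lx = nx/n0 = nx/2000: 1, 0.61, 0.35, 0.16, 0.04, 0
R0 = Σ lx·mx = 0 + 0.061 + 0.07 + 0.016 + 0.004 + 0 = 0.151
R0 < 1, so the population is declining.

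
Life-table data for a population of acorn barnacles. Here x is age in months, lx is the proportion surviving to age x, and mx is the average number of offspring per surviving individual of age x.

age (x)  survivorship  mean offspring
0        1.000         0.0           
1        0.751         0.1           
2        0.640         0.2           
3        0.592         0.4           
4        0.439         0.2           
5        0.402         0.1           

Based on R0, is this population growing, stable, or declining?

R0 = Σ lx·mx = 0 + 0.0751 + 0.128 + 0.2368 + 0.0878 + 0.0402 = 0.5679
R0 < 1, so the population is declining.

declining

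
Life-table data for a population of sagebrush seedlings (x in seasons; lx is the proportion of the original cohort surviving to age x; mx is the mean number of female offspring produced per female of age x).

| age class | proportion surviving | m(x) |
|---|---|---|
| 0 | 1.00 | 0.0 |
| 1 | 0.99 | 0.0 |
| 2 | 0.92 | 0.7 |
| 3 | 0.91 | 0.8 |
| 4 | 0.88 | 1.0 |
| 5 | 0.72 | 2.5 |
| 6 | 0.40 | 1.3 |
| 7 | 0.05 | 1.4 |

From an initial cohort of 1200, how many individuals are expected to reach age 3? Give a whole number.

Expected survivors = N0 · l_3 = 1200 × 0.91 = 1092 → 1092

1092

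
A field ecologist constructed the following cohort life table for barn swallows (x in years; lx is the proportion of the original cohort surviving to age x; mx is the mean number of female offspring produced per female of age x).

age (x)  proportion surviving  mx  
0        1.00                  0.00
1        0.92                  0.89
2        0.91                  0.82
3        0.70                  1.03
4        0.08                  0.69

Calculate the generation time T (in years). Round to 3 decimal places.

lx·mx: 0, 0.8188, 0.7462, 0.721, 0.0552 → R0 = 2.3412
x·lx·mx: 0, 0.8188, 1.4924, 2.163, 0.2208 → Σ = 4.695
T = 4.695 / 2.3412 = 2.005382… → 2.005

2.005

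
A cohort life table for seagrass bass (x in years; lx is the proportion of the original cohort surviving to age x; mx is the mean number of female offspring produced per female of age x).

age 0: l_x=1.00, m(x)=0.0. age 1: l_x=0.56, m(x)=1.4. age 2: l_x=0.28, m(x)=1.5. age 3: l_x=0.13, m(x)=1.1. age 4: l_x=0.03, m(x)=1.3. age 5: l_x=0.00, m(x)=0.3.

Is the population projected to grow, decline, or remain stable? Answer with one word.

R0 = Σ lx·mx = 0 + 0.784 + 0.42 + 0.143 + 0.039 + 0 = 1.386
R0 > 1, so the population is growing.

growing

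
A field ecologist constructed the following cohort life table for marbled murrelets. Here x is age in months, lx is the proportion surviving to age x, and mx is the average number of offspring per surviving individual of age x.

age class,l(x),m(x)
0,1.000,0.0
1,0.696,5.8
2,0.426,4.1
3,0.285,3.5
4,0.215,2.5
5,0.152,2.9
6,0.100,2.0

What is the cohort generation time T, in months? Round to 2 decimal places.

lx·mx: 0, 4.0368, 1.7466, 0.9975, 0.5375, 0.4408, 0.2 → R0 = 7.9592
x·lx·mx: 0, 4.0368, 3.4932, 2.9925, 2.15, 2.204, 1.2 → Σ = 16.0765
T = 16.0765 / 7.9592 = 2.019864… → 2.02

2.02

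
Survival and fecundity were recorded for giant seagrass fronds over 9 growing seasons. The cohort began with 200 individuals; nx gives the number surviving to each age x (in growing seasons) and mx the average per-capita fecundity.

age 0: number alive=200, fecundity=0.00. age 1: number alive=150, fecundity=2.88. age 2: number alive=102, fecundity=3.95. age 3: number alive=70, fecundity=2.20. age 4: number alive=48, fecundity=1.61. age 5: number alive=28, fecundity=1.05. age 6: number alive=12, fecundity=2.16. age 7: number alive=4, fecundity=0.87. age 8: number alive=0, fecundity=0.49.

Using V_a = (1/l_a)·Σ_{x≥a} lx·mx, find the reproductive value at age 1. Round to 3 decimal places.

7.500

lx = nx/n0 = nx/200: 1, 0.75, 0.51, 0.35, 0.24, 0.14, 0.06, 0.02, 0
lx·mx for x ≥ 1: 2.16, 2.0145, 0.77, 0.3864, 0.147, 0.1296, 0.0174, 0 → sum = 5.6249
V_1 = 5.6249 / l_1 = 5.6249 / 0.75 = 7.499867… → 7.500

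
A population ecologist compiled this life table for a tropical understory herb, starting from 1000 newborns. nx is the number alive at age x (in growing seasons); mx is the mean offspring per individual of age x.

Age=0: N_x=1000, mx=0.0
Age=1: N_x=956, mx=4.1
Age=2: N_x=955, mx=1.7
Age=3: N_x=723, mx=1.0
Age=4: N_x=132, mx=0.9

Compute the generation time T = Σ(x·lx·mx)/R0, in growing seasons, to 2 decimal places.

1.54

lx = nx/n0 = nx/1000: 1, 0.956, 0.955, 0.723, 0.132
lx·mx: 0, 3.9196, 1.6235, 0.723, 0.1188 → R0 = 6.3849
x·lx·mx: 0, 3.9196, 3.247, 2.169, 0.4752 → Σ = 9.8108
T = 9.8108 / 6.3849 = 1.536563… → 1.54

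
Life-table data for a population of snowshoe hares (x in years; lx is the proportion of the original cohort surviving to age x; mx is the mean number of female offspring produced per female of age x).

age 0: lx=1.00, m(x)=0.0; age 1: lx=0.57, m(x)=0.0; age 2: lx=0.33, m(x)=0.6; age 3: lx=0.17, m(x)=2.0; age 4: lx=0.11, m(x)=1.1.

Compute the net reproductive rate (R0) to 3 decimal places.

0.659

lx·mx by age: 0, 0, 0.198, 0.34, 0.121
R0 = Σ lx·mx = 0.659 → 0.659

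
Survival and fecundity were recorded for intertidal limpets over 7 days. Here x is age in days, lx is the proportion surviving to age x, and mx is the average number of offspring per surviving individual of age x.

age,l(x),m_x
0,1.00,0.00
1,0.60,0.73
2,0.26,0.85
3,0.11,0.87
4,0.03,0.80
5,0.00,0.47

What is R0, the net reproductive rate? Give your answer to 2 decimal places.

lx·mx by age: 0, 0.438, 0.221, 0.0957, 0.024, 0
R0 = Σ lx·mx = 0.7787 → 0.78

0.78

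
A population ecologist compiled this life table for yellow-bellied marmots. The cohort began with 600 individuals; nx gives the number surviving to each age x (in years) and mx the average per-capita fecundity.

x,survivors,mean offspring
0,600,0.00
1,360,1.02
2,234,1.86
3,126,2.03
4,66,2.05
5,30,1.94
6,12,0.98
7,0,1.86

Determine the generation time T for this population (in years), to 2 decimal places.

2.30

lx = nx/n0 = nx/600: 1, 0.6, 0.39, 0.21, 0.11, 0.05, 0.02, 0
lx·mx: 0, 0.612, 0.7254, 0.4263, 0.2255, 0.097, 0.0196, 0 → R0 = 2.1058
x·lx·mx: 0, 0.612, 1.4508, 1.2789, 0.902, 0.485, 0.1176, 0 → Σ = 4.8463
T = 4.8463 / 2.1058 = 2.301406… → 2.30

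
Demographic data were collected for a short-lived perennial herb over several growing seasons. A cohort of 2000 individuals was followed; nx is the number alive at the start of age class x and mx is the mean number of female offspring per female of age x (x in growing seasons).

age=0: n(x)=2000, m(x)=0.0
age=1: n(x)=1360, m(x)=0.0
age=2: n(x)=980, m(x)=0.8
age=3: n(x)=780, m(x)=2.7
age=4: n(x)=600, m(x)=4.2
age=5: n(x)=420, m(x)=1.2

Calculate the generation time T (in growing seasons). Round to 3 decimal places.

lx = nx/n0 = nx/2000: 1, 0.68, 0.49, 0.39, 0.3, 0.21
lx·mx: 0, 0, 0.392, 1.053, 1.26, 0.252 → R0 = 2.957
x·lx·mx: 0, 0, 0.784, 3.159, 5.04, 1.26 → Σ = 10.243
T = 10.243 / 2.957 = 3.463984… → 3.464

3.464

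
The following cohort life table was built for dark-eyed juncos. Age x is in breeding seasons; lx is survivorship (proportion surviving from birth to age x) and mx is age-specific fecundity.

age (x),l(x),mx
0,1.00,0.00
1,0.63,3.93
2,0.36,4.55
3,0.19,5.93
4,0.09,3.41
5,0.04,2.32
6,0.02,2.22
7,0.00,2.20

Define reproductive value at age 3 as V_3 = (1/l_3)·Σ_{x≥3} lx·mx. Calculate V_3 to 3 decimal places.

8.267

lx·mx for x ≥ 3: 1.1267, 0.3069, 0.0928, 0.0444, 0 → sum = 1.5708
V_3 = 1.5708 / l_3 = 1.5708 / 0.19 = 8.267368… → 8.267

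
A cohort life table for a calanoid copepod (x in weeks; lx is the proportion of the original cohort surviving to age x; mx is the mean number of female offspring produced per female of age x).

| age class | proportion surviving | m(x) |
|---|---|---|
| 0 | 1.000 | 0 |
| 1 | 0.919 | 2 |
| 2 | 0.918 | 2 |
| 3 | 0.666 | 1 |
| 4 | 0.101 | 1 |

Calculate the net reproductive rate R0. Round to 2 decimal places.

4.44

lx·mx by age: 0, 1.838, 1.836, 0.666, 0.101
R0 = Σ lx·mx = 4.441 → 4.44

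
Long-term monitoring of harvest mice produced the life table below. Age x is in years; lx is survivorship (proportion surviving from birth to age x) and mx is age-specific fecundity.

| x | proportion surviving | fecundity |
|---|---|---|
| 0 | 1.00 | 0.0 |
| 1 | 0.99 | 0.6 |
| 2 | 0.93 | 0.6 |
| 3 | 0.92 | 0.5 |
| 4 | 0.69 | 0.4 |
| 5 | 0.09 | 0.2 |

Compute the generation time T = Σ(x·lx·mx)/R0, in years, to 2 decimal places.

lx·mx: 0, 0.594, 0.558, 0.46, 0.276, 0.018 → R0 = 1.906
x·lx·mx: 0, 0.594, 1.116, 1.38, 1.104, 0.09 → Σ = 4.284
T = 4.284 / 1.906 = 2.247639… → 2.25

2.25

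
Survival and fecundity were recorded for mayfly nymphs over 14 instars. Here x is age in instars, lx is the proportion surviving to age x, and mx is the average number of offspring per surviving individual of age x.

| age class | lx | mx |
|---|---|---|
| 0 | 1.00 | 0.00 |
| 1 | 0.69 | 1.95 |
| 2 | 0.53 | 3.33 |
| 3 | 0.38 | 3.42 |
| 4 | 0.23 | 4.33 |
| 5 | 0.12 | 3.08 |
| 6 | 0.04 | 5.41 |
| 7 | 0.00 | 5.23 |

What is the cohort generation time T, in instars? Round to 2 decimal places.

lx·mx: 0, 1.3455, 1.7649, 1.2996, 0.9959, 0.3696, 0.2164, 0 → R0 = 5.9919
x·lx·mx: 0, 1.3455, 3.5298, 3.8988, 3.9836, 1.848, 1.2984, 0 → Σ = 15.9041
T = 15.9041 / 5.9919 = 2.654267… → 2.65

2.65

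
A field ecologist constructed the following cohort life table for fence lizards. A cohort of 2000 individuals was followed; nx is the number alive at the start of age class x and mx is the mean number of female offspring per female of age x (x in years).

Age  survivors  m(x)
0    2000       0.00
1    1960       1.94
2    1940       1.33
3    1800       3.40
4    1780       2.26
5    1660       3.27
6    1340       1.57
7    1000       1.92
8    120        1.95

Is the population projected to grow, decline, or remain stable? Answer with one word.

lx = nx/n0 = nx/2000: 1, 0.98, 0.97, 0.9, 0.89, 0.83, 0.67, 0.5, 0.06
R0 = Σ lx·mx = 0 + 1.9012 + 1.2901 + 3.06 + 2.0114 + 2.7141 + 1.0519 + 0.96 + 0.117 = 13.1057
R0 > 1, so the population is growing.

growing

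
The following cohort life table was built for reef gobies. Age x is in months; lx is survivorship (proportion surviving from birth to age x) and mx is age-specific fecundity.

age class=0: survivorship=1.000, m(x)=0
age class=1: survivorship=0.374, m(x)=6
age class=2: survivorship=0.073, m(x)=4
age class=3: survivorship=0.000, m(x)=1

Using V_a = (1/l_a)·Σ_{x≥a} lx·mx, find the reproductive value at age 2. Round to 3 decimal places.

4.000

lx·mx for x ≥ 2: 0.292, 0 → sum = 0.292
V_2 = 0.292 / l_2 = 0.292 / 0.073 = 4 → 4.000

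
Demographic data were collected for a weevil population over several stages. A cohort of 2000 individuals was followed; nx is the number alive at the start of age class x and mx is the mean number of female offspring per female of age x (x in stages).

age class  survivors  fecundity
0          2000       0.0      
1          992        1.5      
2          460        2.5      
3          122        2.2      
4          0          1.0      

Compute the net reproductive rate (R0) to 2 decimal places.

1.45

lx = nx/n0 = nx/2000: 1, 0.496, 0.23, 0.061, 0
lx·mx by age: 0, 0.744, 0.575, 0.1342, 0
R0 = Σ lx·mx = 1.4532 → 1.45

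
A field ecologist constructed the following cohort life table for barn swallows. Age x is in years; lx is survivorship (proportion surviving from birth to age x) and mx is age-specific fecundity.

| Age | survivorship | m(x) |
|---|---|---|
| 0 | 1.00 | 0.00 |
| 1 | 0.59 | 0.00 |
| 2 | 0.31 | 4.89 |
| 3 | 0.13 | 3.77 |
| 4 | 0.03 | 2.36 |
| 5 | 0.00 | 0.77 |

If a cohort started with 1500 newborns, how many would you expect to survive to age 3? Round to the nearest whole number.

195

Expected survivors = N0 · l_3 = 1500 × 0.13 = 195 → 195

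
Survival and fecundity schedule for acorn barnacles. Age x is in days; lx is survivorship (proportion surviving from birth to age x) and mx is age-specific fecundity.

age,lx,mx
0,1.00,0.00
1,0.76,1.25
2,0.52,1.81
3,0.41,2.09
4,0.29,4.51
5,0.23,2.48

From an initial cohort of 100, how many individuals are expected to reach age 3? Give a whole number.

41

Expected survivors = N0 · l_3 = 100 × 0.41 = 41 → 41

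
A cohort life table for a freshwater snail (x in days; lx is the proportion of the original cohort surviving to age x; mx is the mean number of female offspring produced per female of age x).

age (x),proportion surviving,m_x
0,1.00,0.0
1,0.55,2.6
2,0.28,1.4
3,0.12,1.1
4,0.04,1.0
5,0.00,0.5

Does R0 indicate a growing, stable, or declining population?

growing

R0 = Σ lx·mx = 0 + 1.43 + 0.392 + 0.132 + 0.04 + 0 = 1.994
R0 > 1, so the population is growing.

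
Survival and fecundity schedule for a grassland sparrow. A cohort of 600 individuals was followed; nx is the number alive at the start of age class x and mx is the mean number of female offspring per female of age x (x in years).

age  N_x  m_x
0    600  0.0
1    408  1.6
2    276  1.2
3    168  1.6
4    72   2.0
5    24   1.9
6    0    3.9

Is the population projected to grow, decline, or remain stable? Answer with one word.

lx = nx/n0 = nx/600: 1, 0.68, 0.46, 0.28, 0.12, 0.04, 0
R0 = Σ lx·mx = 0 + 1.088 + 0.552 + 0.448 + 0.24 + 0.076 + 0 = 2.404
R0 > 1, so the population is growing.

growing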